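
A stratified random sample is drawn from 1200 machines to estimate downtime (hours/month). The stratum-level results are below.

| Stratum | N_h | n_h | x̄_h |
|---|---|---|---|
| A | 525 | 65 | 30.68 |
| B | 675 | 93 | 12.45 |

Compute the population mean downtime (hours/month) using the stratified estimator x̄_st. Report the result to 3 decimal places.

x̄_st ≈ 20.426

N = Σ N_h = 1200. Stratum weights W_h = N_h/N.
x̄_st = (525·30.68 + 675·12.45) / 1200 = 20.42563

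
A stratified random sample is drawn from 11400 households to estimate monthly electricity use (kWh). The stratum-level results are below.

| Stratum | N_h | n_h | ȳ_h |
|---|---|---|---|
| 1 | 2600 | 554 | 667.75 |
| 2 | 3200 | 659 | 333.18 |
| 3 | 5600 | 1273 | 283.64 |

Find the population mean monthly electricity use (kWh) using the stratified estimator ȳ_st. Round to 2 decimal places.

N = Σ N_h = 11400. Stratum weights W_h = N_h/N.
ȳ_st = (2600·667.75 + 3200·333.18 + 5600·283.64) / 11400 = 385.1500

ȳ_st ≈ 385.15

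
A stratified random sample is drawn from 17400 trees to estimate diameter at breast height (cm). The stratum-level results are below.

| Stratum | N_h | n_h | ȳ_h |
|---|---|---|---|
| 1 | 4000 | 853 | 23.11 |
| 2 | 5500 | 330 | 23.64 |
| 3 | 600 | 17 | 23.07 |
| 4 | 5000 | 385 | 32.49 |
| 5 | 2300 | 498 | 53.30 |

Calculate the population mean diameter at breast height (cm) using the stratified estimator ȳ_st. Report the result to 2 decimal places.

N = Σ N_h = 17400. Stratum weights W_h = N_h/N.
ȳ_st = (4000·23.11 + 5500·23.64 + 600·23.07 + 5000·32.49 + 2300·53.30) / 17400 = 29.9622

ȳ_st ≈ 29.96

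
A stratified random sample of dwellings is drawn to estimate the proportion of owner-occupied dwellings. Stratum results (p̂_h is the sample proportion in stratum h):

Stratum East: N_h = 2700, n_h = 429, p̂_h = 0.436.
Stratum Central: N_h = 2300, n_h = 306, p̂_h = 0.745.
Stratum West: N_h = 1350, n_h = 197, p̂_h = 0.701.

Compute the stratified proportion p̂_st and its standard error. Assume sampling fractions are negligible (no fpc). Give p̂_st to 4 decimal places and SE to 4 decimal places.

N = 6350; stratum weights W_h = N_h/N.
p̂_st = Σ W_h p̂_h = (2700·0.436 + 2300·0.745 + 1350·0.701)/6350 = 0.60426
V̂(p̂_st) = Σ W_h² p̂_h(1−p̂_h)/(n_h−1):
  stratum East: (2700/6350)²·0.436·0.564/428 = 0.000103873
  stratum Central: (2300/6350)²·0.745·0.255/305 = 8.17156e-05
  stratum West: (1350/6350)²·0.701·0.299/196 = 4.83341e-05
V̂(p̂_st) = 0.000233922; SE = √V̂ = 0.0152945

p̂_st ≈ 0.6043, SE ≈ 0.0153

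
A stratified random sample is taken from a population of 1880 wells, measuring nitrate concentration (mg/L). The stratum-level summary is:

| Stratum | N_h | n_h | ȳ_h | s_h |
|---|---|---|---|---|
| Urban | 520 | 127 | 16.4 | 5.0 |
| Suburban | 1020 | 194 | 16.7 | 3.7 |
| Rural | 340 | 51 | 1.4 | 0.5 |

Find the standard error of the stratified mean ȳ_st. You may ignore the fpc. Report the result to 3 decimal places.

V̂(ȳ_st) = Σ W_h² s_h²/n_h, with W_h = N_h/N and N = 1880:
  stratum Urban: (520/1880)²·5.0²/127 = 0.0150601
  stratum Suburban: (1020/1880)²·3.7²/194 = 0.0207724
  stratum Rural: (340/1880)²·0.5²/51 = 0.000160329
V̂(ȳ_st) = 0.0359928
SE(ȳ_st) = √0.0359928 = 0.189718

SE(ȳ_st) ≈ 0.190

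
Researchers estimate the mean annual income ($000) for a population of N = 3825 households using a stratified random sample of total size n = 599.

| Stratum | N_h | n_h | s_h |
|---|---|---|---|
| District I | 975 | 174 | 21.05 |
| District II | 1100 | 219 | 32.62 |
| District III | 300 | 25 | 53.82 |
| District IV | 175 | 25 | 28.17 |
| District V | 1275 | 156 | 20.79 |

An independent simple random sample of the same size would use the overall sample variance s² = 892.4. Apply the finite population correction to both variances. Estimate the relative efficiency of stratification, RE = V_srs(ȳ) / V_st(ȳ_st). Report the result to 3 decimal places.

RE ≈ 0.874

V̂(ȳ_st) = Σ W_h² (1 − n_h/N_h) s_h²/n_h, with W_h = N_h/N and N = 3825:
  stratum District I: (975/3825)²·(1 − 174/975)·21.05²/174 = 0.135934
  stratum District II: (1100/3825)²·(1 − 219/1100)·32.62²/219 = 0.321832
  stratum District III: (300/3825)²·(1 − 25/300)·53.82²/25 = 0.653339
  stratum District IV: (175/3825)²·(1 − 25/175)·28.17²/25 = 0.0569508
  stratum District V: (1275/3825)²·(1 − 156/1275)·20.79²/156 = 0.270185
V_st = 1.43824
V_srs = (1 − 599/3825)·892.4/599 = 1.25651
Relative efficiency = V_srs / V_st = 1.25651/1.43824 = 0.8736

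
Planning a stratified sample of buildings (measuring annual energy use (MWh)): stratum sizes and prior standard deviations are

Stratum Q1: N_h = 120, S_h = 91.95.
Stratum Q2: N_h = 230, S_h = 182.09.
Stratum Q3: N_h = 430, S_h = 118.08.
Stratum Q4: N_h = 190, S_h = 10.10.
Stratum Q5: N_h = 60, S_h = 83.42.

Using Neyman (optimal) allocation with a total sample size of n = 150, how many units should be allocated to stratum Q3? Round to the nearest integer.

69

Neyman allocation: n_h = n · N_h S_h / Σ N_i S_i, with n = 150.
  stratum Q1: N_h·S_h = 120·91.95 = 11034.00
  stratum Q2: N_h·S_h = 230·182.09 = 41880.70
  stratum Q3: N_h·S_h = 430·118.08 = 50774.40
  stratum Q4: N_h·S_h = 190·10.10 = 1919.00
  stratum Q5: N_h·S_h = 60·83.42 = 5005.20
Σ N_h S_h = 110613.30
n for stratum Q3 = 150·50774.40/110613.30 = 68.854 → 69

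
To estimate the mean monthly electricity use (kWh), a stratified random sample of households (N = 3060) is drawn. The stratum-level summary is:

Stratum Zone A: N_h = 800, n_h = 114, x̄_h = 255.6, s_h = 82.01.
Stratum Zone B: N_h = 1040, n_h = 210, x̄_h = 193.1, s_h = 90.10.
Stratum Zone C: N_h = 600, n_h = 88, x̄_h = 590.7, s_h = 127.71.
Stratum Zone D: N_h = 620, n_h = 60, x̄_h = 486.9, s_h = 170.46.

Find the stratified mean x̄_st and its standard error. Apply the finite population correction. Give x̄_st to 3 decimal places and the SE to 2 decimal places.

x̄_st = Σ W_h x̄_h = (800·255.6 + 1040·193.1 + 600·590.7 + 620·486.9)/3060 = 346.92876
V̂(x̄_st) = Σ W_h² (1 − n_h/N_h) s_h²/n_h, with W_h = N_h/N and N = 3060:
  stratum Zone A: (800/3060)²·(1 − 114/800)·82.01²/114 = 3.4578
  stratum Zone B: (1040/3060)²·(1 − 210/1040)·90.10²/210 = 3.56368
  stratum Zone C: (600/3060)²·(1 − 88/600)·127.71²/88 = 6.08059
  stratum Zone D: (620/3060)²·(1 − 60/620)·170.46²/60 = 17.9569
V̂(x̄_st) = 31.0589
SE(x̄_st) = √31.0589 = 5.57305

x̄_st ≈ 346.929, SE ≈ 5.57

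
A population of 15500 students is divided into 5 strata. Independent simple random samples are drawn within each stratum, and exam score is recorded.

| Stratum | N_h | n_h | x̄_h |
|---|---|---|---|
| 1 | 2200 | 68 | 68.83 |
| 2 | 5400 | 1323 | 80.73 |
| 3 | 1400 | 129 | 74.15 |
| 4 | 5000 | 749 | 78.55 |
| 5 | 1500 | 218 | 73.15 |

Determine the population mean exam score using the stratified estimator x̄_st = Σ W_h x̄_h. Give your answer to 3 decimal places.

x̄_st ≈ 77.010

N = Σ N_h = 15500. Stratum weights W_h = N_h/N.
x̄_st = (2200·68.83 + 5400·80.73 + 1400·74.15 + 5000·78.55 + 1500·73.15) / 15500 = 77.00987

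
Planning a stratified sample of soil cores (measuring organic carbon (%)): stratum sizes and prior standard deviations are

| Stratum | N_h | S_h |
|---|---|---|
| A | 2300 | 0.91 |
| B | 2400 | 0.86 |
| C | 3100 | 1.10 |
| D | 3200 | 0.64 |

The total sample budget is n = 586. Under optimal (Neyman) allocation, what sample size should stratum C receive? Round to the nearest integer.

Neyman allocation: n_h = n · N_h S_h / Σ N_i S_i, with n = 586.
  stratum A: N_h·S_h = 2300·0.91 = 2093.00
  stratum B: N_h·S_h = 2400·0.86 = 2064.00
  stratum C: N_h·S_h = 3100·1.10 = 3410.00
  stratum D: N_h·S_h = 3200·0.64 = 2048.00
Σ N_h S_h = 9615.00
n for stratum C = 586·3410.00/9615.00 = 207.827 → 208

208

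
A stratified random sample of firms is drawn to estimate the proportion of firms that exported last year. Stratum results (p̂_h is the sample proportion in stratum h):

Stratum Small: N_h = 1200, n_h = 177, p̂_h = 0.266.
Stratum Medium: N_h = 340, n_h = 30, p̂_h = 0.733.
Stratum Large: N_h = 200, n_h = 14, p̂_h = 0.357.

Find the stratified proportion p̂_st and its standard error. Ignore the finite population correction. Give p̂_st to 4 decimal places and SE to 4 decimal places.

N = 1740; stratum weights W_h = N_h/N.
p̂_st = Σ W_h p̂_h = (1200·0.266 + 340·0.733 + 200·0.357)/1740 = 0.36771
V̂(p̂_st) = Σ W_h² p̂_h(1−p̂_h)/(n_h−1):
  stratum Small: (1200/1740)²·0.266·0.734/176 = 0.000527629
  stratum Medium: (340/1740)²·0.733·0.267/29 = 0.000257678
  stratum Large: (200/1740)²·0.357·0.643/13 = 0.000233291
V̂(p̂_st) = 0.0010186; SE = √V̂ = 0.0319155

p̂_st ≈ 0.3677, SE ≈ 0.0319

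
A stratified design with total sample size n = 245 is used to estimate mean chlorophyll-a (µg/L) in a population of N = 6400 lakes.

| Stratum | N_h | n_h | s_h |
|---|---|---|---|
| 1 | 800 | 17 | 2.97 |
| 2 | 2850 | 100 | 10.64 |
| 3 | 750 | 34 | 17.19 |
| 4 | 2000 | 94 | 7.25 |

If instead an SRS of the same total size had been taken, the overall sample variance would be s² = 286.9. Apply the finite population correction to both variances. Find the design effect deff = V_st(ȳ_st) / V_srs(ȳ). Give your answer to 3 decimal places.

V̂(ȳ_st) = Σ W_h² (1 − n_h/N_h) s_h²/n_h, with W_h = N_h/N and N = 6400:
  stratum 1: (800/6400)²·(1 − 17/800)·2.97²/17 = 0.00793516
  stratum 2: (2850/6400)²·(1 − 100/2850)·10.64²/100 = 0.216621
  stratum 3: (750/6400)²·(1 − 34/750)·17.19²/34 = 0.113943
  stratum 4: (2000/6400)²·(1 − 94/2000)·7.25²/94 = 0.0520405
V_st = 0.39054
V_srs = (1 − 245/6400)·286.9/245 = 1.12619
deff = V_st / V_srs = 0.39054/1.12619 = 0.3468

deff ≈ 0.347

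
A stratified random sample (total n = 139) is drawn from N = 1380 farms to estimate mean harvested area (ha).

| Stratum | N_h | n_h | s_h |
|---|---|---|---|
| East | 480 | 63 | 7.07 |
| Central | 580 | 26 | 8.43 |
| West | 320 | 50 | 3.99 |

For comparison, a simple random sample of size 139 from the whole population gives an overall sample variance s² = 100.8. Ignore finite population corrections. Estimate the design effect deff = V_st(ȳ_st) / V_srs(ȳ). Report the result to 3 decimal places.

deff ≈ 0.822

V̂(ȳ_st) = Σ W_h² s_h²/n_h, with W_h = N_h/N and N = 1380:
  stratum East: (480/1380)²·7.07²/63 = 0.0959892
  stratum Central: (580/1380)²·8.43²/26 = 0.482814
  stratum West: (320/1380)²·3.99²/50 = 0.0171205
V_st = 0.595924
V_srs = s²/n = 100.8/139 = 0.72518
deff = V_st / V_srs = 0.595924/0.72518 = 0.8218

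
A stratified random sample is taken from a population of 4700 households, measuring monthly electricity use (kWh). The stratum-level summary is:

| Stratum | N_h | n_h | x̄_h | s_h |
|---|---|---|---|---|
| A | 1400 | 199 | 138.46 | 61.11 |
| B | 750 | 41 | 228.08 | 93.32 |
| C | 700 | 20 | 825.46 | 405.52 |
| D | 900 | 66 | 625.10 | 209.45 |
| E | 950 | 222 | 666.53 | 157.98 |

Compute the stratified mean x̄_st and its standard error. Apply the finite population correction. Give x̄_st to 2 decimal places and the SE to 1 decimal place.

x̄_st ≈ 455.00, SE ≈ 14.5

x̄_st = Σ W_h x̄_h = (1400·138.46 + 750·228.08 + 700·825.46 + 900·625.10 + 950·666.53)/4700 = 455.00415
V̂(x̄_st) = Σ W_h² (1 − n_h/N_h) s_h²/n_h, with W_h = N_h/N and N = 4700:
  stratum A: (1400/4700)²·(1 − 199/1400)·61.11²/199 = 1.42839
  stratum B: (750/4700)²·(1 − 41/750)·93.32²/41 = 5.11302
  stratum C: (700/4700)²·(1 − 20/700)·405.52²/20 = 177.176
  stratum D: (900/4700)²·(1 − 66/900)·209.45²/66 = 22.5855
  stratum E: (950/4700)²·(1 − 222/950)·157.98²/222 = 3.51974
V̂(x̄_st) = 209.823
SE(x̄_st) = √209.823 = 14.4853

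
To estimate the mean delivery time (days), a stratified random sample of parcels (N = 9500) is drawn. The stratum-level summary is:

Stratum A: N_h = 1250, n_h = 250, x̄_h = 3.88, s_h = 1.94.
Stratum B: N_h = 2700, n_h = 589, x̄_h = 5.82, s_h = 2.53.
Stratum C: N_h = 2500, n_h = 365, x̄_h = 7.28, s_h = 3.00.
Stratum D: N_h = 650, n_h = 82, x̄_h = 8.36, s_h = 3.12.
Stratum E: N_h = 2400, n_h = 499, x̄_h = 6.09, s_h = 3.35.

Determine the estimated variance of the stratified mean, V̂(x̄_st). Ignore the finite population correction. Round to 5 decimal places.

V̂(x̄_st) ≈ 0.00484

V̂(x̄_st) = Σ W_h² s_h²/n_h, with W_h = N_h/N and N = 9500:
  stratum A: (1250/9500)²·1.94²/250 = 0.000260637
  stratum B: (2700/9500)²·2.53²/589 = 0.000877821
  stratum C: (2500/9500)²·3.00²/365 = 0.00170759
  stratum D: (650/9500)²·3.12²/82 = 0.000555744
  stratum E: (2400/9500)²·3.35²/499 = 0.00143537
V̂(x̄_st) = 0.00483716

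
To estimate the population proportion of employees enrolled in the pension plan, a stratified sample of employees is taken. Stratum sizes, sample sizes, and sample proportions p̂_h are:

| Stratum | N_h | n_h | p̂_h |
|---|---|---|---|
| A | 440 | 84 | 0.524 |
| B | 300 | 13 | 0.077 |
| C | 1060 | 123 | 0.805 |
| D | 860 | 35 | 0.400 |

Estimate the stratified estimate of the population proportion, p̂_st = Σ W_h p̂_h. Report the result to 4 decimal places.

p̂_st ≈ 0.5455

N = 2660; stratum weights W_h = N_h/N.
p̂_st = Σ W_h p̂_h = (440·0.524 + 300·0.077 + 1060·0.805 + 860·0.400)/2660 = 0.54547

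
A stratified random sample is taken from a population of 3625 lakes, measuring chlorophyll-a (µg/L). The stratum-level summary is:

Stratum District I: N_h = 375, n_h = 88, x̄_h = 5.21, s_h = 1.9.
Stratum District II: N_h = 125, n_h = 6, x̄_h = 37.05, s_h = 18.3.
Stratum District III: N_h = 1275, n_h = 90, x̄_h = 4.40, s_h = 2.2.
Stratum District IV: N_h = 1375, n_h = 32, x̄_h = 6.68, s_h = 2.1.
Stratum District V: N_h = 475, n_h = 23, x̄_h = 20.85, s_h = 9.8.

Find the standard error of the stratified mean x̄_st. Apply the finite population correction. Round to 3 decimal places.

SE(x̄_st) ≈ 0.397

V̂(x̄_st) = Σ W_h² (1 − n_h/N_h) s_h²/n_h, with W_h = N_h/N and N = 3625:
  stratum District I: (375/3625)²·(1 − 88/375)·1.9²/88 = 0.000335986
  stratum District II: (125/3625)²·(1 − 6/125)·18.3²/6 = 0.0631818
  stratum District III: (1275/3625)²·(1 − 90/1275)·2.2²/90 = 0.00618323
  stratum District IV: (1375/3625)²·(1 − 32/1375)·2.1²/32 = 0.0193665
  stratum District V: (475/3625)²·(1 − 23/475)·9.8²/23 = 0.0682245
V̂(x̄_st) = 0.157292
SE(x̄_st) = √0.157292 = 0.396601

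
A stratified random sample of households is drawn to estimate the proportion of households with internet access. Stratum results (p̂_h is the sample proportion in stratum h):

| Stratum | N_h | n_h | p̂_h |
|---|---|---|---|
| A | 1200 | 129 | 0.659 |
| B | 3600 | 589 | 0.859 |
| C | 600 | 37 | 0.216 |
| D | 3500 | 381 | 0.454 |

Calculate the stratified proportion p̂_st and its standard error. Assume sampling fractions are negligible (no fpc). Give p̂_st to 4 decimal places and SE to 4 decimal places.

N = 8900; stratum weights W_h = N_h/N.
p̂_st = Σ W_h p̂_h = (1200·0.659 + 3600·0.859 + 600·0.216 + 3500·0.454)/8900 = 0.62942
V̂(p̂_st) = Σ W_h² p̂_h(1−p̂_h)/(n_h−1):
  stratum A: (1200/8900)²·0.659·0.341/128 = 3.19163e-05
  stratum B: (3600/8900)²·0.859·0.141/588 = 3.37023e-05
  stratum C: (600/8900)²·0.216·0.784/36 = 2.13791e-05
  stratum D: (3500/8900)²·0.454·0.546/380 = 0.000100884
V̂(p̂_st) = 0.000187881; SE = √V̂ = 0.013707

p̂_st ≈ 0.6294, SE ≈ 0.0137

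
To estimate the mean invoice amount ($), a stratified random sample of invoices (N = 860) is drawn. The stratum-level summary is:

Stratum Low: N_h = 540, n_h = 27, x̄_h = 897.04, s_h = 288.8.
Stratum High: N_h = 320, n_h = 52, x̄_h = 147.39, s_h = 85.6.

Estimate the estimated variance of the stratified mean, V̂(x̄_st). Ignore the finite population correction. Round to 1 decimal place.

V̂(x̄_st) ≈ 1237.4

V̂(x̄_st) = Σ W_h² s_h²/n_h, with W_h = N_h/N and N = 860:
  stratum Low: (540/860)²·288.8²/27 = 1217.93
  stratum High: (320/860)²·85.6²/52 = 19.5095
V̂(x̄_st) = 1237.44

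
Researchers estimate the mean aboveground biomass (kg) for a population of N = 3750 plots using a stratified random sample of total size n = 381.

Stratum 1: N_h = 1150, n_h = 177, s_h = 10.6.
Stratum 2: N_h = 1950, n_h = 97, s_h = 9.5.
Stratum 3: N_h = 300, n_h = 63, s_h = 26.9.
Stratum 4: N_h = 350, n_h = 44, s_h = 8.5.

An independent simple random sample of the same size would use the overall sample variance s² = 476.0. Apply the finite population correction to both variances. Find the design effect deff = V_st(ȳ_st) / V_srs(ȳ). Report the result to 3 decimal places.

deff ≈ 0.321

V̂(ȳ_st) = Σ W_h² (1 − n_h/N_h) s_h²/n_h, with W_h = N_h/N and N = 3750:
  stratum 1: (1150/3750)²·(1 − 177/1150)·10.6²/177 = 0.0505111
  stratum 2: (1950/3750)²·(1 − 97/1950)·9.5²/97 = 0.239069
  stratum 3: (300/3750)²·(1 − 63/300)·26.9²/63 = 0.0580726
  stratum 4: (350/3750)²·(1 − 44/350)·8.5²/44 = 0.0125058
V_st = 0.360158
V_srs = (1 − 381/3750)·476.0/381 = 1.12241
deff = V_st / V_srs = 0.360158/1.12241 = 0.3209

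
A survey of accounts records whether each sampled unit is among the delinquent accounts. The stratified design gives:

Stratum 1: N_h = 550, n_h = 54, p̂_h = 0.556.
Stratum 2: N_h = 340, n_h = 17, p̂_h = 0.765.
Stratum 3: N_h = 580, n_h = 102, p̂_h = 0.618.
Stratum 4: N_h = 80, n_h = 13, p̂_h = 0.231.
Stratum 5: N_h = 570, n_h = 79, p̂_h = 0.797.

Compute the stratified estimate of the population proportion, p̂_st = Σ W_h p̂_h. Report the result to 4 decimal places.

p̂_st ≈ 0.6590

N = 2120; stratum weights W_h = N_h/N.
p̂_st = Σ W_h p̂_h = (550·0.556 + 340·0.765 + 580·0.618 + 80·0.231 + 570·0.797)/2120 = 0.65901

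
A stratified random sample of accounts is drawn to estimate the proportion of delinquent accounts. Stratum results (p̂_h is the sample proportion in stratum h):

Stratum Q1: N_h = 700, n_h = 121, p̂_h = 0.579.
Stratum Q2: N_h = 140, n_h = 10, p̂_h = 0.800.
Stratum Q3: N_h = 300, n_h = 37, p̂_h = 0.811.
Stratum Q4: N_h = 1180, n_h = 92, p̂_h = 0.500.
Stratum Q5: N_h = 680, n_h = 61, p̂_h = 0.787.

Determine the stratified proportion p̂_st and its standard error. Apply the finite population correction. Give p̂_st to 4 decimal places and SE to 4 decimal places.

N = 3000; stratum weights W_h = N_h/N.
p̂_st = Σ W_h p̂_h = (700·0.579 + 140·0.800 + 300·0.811 + 1180·0.500 + 680·0.787)/3000 = 0.62859
V̂(p̂_st) = Σ W_h² (1 − n_h/N_h) p̂_h(1−p̂_h)/(n_h−1):
  stratum Q1: (700/3000)²·(1 − 121/700)·0.579·0.421/120 = 9.14773e-05
  stratum Q2: (140/3000)²·(1 − 10/140)·0.800·0.200/9 = 3.59506e-05
  stratum Q3: (300/3000)²·(1 − 37/300)·0.811·0.189/36 = 3.73263e-05
  stratum Q4: (1180/3000)²·(1 − 92/1180)·0.500·0.500/91 = 0.000391893
  stratum Q5: (680/3000)²·(1 − 61/680)·0.787·0.213/60 = 0.000130665
V̂(p̂_st) = 0.000687312; SE = √V̂ = 0.0262166

p̂_st ≈ 0.6286, SE ≈ 0.0262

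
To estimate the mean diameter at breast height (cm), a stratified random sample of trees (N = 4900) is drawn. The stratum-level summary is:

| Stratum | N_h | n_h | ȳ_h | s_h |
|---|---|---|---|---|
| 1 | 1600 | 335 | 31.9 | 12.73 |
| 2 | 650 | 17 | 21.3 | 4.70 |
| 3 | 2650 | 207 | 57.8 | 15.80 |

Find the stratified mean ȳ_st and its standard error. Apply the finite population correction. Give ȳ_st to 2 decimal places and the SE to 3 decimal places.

ȳ_st ≈ 44.50, SE ≈ 0.623

ȳ_st = Σ W_h ȳ_h = (1600·31.9 + 650·21.3 + 2650·57.8)/4900 = 44.50102
V̂(ȳ_st) = Σ W_h² (1 − n_h/N_h) s_h²/n_h, with W_h = N_h/N and N = 4900:
  stratum 1: (1600/4900)²·(1 − 335/1600)·12.73²/335 = 0.0407784
  stratum 2: (650/4900)²·(1 − 17/650)·4.70²/17 = 0.0222675
  stratum 3: (2650/4900)²·(1 − 207/2650)·15.80²/207 = 0.325178
V̂(ȳ_st) = 0.388224
SE(ȳ_st) = √0.388224 = 0.623076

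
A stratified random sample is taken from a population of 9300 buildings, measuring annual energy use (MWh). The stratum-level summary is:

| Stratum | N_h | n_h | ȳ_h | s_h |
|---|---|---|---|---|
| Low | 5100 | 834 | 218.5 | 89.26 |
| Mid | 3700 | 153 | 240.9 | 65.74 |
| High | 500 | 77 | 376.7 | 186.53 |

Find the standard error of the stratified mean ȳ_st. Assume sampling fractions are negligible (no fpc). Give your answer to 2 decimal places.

SE(ȳ_st) ≈ 2.94

V̂(ȳ_st) = Σ W_h² s_h²/n_h, with W_h = N_h/N and N = 9300:
  stratum Low: (5100/9300)²·89.26²/834 = 2.87291
  stratum Mid: (3700/9300)²·65.74²/153 = 4.47101
  stratum High: (500/9300)²·186.53²/77 = 1.30611
V̂(ȳ_st) = 8.65003
SE(ȳ_st) = √8.65003 = 2.94109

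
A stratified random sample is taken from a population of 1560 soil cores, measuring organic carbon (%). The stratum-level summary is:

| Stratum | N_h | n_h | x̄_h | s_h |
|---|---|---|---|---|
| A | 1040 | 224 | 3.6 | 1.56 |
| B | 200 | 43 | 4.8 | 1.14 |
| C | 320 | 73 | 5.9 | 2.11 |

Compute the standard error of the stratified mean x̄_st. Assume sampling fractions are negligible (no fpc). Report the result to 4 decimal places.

V̂(x̄_st) = Σ W_h² s_h²/n_h, with W_h = N_h/N and N = 1560:
  stratum A: (1040/1560)²·1.56²/224 = 0.00482857
  stratum B: (200/1560)²·1.14²/43 = 0.000496766
  stratum C: (320/1560)²·2.11²/73 = 0.00256621
V̂(x̄_st) = 0.00789155
SE(x̄_st) = √0.00789155 = 0.0888344

SE(x̄_st) ≈ 0.0888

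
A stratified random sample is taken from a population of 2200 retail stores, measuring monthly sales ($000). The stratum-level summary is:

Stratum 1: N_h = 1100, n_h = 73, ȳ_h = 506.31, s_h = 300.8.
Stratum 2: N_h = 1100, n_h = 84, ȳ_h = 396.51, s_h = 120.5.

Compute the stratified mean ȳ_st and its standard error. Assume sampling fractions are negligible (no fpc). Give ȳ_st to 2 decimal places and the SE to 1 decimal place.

ȳ_st = Σ W_h ȳ_h = (1100·506.31 + 1100·396.51)/2200 = 451.41000
V̂(ȳ_st) = Σ W_h² s_h²/n_h, with W_h = N_h/N and N = 2200:
  stratum 1: (1100/2200)²·300.8²/73 = 309.865
  stratum 2: (1100/2200)²·120.5²/84 = 43.215
V̂(ȳ_st) = 353.08
SE(ȳ_st) = √353.08 = 18.7904

ȳ_st ≈ 451.41, SE ≈ 18.8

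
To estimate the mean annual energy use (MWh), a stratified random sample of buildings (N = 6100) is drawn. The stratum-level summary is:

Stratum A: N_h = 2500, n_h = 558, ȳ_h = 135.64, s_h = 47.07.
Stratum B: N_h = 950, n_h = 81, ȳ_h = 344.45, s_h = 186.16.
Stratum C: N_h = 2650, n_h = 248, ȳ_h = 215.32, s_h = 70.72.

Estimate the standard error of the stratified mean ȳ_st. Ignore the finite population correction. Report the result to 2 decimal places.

V̂(ȳ_st) = Σ W_h² s_h²/n_h, with W_h = N_h/N and N = 6100:
  stratum A: (2500/6100)²·47.07²/558 = 0.666921
  stratum B: (950/6100)²·186.16²/81 = 10.3771
  stratum C: (2650/6100)²·70.72²/248 = 3.80597
V̂(ȳ_st) = 14.85
SE(ȳ_st) = √14.85 = 3.85357

SE(ȳ_st) ≈ 3.85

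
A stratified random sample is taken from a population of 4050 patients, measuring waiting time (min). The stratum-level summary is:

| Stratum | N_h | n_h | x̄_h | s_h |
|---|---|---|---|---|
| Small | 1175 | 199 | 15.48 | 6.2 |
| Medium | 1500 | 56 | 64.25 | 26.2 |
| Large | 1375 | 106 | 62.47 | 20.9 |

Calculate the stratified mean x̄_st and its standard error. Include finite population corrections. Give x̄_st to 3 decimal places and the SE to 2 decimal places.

x̄_st ≈ 49.496, SE ≈ 1.44

x̄_st = Σ W_h x̄_h = (1175·15.48 + 1500·64.25 + 1375·62.47)/4050 = 49.49636
V̂(x̄_st) = Σ W_h² (1 − n_h/N_h) s_h²/n_h, with W_h = N_h/N and N = 4050:
  stratum Small: (1175/4050)²·(1 − 199/1175)·6.2²/199 = 0.0135054
  stratum Medium: (1500/4050)²·(1 − 56/1500)·26.2²/56 = 1.61869
  stratum Large: (1375/4050)²·(1 − 106/1375)·20.9²/106 = 0.43837
V̂(x̄_st) = 2.07056
SE(x̄_st) = √2.07056 = 1.43895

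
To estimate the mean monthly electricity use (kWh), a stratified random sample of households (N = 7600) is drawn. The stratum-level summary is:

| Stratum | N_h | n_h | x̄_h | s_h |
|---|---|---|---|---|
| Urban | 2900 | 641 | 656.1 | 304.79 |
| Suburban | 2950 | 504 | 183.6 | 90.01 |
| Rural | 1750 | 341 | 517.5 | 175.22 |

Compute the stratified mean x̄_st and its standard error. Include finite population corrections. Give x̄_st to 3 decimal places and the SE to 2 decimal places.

x̄_st ≈ 440.781, SE ≈ 4.72

x̄_st = Σ W_h x̄_h = (2900·656.1 + 2950·183.6 + 1750·517.5)/7600 = 440.78092
V̂(x̄_st) = Σ W_h² (1 − n_h/N_h) s_h²/n_h, with W_h = N_h/N and N = 7600:
  stratum Urban: (2900/7600)²·(1 − 641/2900)·304.79²/641 = 16.4373
  stratum Suburban: (2950/7600)²·(1 − 504/2950)·90.01²/504 = 2.00818
  stratum Rural: (1750/7600)²·(1 − 341/1750)·175.22²/341 = 3.84357
V̂(x̄_st) = 22.289
SE(x̄_st) = √22.289 = 4.72113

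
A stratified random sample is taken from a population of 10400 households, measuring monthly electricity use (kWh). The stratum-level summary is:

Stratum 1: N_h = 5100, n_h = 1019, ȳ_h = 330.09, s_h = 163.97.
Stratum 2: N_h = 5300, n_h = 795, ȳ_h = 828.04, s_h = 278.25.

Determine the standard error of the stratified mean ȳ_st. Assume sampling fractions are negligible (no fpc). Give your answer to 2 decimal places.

SE(ȳ_st) ≈ 5.62

V̂(ȳ_st) = Σ W_h² s_h²/n_h, with W_h = N_h/N and N = 10400:
  stratum 1: (5100/10400)²·163.97²/1019 = 6.34495
  stratum 2: (5300/10400)²·278.25²/795 = 25.2923
V̂(ȳ_st) = 31.6372
SE(ȳ_st) = √31.6372 = 5.6247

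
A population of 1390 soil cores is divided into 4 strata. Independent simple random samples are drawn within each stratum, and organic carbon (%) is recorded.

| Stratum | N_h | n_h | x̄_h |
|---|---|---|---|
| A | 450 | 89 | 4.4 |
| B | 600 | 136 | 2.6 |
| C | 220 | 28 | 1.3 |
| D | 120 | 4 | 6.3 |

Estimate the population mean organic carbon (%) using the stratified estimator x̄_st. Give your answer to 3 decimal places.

N = Σ N_h = 1390. Stratum weights W_h = N_h/N.
x̄_st = (450·4.4 + 600·2.6 + 220·1.3 + 120·6.3) / 1390 = 3.29640

x̄_st ≈ 3.296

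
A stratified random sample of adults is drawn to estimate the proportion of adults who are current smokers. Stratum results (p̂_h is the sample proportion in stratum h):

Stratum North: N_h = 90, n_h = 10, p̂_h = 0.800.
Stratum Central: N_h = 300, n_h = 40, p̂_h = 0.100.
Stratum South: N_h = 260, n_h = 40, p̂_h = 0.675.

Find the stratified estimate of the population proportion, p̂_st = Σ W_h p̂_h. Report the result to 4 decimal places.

p̂_st ≈ 0.4269

N = 650; stratum weights W_h = N_h/N.
p̂_st = Σ W_h p̂_h = (90·0.800 + 300·0.100 + 260·0.675)/650 = 0.42692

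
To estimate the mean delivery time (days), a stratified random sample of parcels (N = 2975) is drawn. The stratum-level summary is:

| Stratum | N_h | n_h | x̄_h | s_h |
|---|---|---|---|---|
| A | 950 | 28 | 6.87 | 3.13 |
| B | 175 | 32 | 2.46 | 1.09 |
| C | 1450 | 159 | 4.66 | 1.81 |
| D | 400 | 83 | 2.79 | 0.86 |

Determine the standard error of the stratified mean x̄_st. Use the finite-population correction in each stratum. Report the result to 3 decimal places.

SE(x̄_st) ≈ 0.198

V̂(x̄_st) = Σ W_h² (1 − n_h/N_h) s_h²/n_h, with W_h = N_h/N and N = 2975:
  stratum A: (950/2975)²·(1 − 28/950)·3.13²/28 = 0.0346267
  stratum B: (175/2975)²·(1 − 32/175)·1.09²/32 = 0.000104979
  stratum C: (1450/2975)²·(1 − 159/1450)·1.81²/159 = 0.00435793
  stratum D: (400/2975)²·(1 − 83/400)·0.86²/83 = 0.000127663
V̂(x̄_st) = 0.0392173
SE(x̄_st) = √0.0392173 = 0.198034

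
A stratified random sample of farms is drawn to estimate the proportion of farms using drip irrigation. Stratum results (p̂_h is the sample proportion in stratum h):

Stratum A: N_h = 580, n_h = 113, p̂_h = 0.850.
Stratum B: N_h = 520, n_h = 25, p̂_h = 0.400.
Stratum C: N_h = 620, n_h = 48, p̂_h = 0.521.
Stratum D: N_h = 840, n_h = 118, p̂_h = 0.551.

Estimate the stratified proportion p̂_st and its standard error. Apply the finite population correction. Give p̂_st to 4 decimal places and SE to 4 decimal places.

N = 2560; stratum weights W_h = N_h/N.
p̂_st = Σ W_h p̂_h = (580·0.850 + 520·0.400 + 620·0.521 + 840·0.551)/2560 = 0.58080
V̂(p̂_st) = Σ W_h² (1 − n_h/N_h) p̂_h(1−p̂_h)/(n_h−1):
  stratum A: (580/2560)²·(1 − 113/580)·0.850·0.150/112 = 4.70497e-05
  stratum B: (520/2560)²·(1 − 25/520)·0.400·0.600/24 = 0.000392761
  stratum C: (620/2560)²·(1 − 48/620)·0.521·0.479/47 = 0.000287331
  stratum D: (840/2560)²·(1 − 118/840)·0.551·0.449/117 = 0.000195681
V̂(p̂_st) = 0.000922823; SE = √V̂ = 0.030378

p̂_st ≈ 0.5808, SE ≈ 0.0304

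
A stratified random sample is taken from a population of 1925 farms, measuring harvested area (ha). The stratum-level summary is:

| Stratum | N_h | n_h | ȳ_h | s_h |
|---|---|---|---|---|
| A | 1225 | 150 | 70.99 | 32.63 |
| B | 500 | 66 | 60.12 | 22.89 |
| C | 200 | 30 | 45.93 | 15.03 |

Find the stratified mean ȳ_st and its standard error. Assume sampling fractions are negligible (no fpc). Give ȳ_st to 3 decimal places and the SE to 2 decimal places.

ȳ_st = Σ W_h ȳ_h = (1225·70.99 + 500·60.12 + 200·45.93)/1925 = 65.56299
V̂(ȳ_st) = Σ W_h² s_h²/n_h, with W_h = N_h/N and N = 1925:
  stratum A: (1225/1925)²·32.63²/150 = 2.87444
  stratum B: (500/1925)²·22.89²/66 = 0.535582
  stratum C: (200/1925)²·15.03²/30 = 0.0812822
V̂(ȳ_st) = 3.49131
SE(ȳ_st) = √3.49131 = 1.8685

ȳ_st ≈ 65.563, SE ≈ 1.87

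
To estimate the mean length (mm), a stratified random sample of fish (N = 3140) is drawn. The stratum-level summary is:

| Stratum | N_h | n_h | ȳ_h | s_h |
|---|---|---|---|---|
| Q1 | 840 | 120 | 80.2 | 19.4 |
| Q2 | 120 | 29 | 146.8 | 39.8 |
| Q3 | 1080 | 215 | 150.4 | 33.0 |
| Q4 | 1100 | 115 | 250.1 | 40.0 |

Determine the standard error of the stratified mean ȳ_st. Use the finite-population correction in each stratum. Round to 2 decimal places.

SE(ȳ_st) ≈ 1.50

V̂(ȳ_st) = Σ W_h² (1 − n_h/N_h) s_h²/n_h, with W_h = N_h/N and N = 3140:
  stratum Q1: (840/3140)²·(1 − 120/840)·19.4²/120 = 0.192387
  stratum Q2: (120/3140)²·(1 − 29/120)·39.8²/29 = 0.0604967
  stratum Q3: (1080/3140)²·(1 − 215/1080)·33.0²/215 = 0.479921
  stratum Q4: (1100/3140)²·(1 − 115/1100)·40.0²/115 = 1.52894
V̂(ȳ_st) = 2.26175
SE(ȳ_st) = √2.26175 = 1.50391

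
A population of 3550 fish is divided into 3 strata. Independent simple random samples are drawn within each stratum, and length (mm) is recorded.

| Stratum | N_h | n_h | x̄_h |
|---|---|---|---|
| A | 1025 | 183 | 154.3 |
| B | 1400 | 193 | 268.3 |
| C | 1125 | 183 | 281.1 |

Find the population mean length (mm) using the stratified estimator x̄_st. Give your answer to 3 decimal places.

x̄_st ≈ 239.441

N = Σ N_h = 3550. Stratum weights W_h = N_h/N.
x̄_st = (1025·154.3 + 1400·268.3 + 1125·281.1) / 3550 = 239.44085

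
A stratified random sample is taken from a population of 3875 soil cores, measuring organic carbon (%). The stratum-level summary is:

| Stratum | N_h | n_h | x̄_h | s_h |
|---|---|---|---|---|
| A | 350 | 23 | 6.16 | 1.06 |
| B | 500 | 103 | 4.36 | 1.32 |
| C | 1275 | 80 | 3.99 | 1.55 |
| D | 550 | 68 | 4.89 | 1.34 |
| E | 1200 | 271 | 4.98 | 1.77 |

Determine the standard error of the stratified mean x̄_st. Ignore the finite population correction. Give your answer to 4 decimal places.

V̂(x̄_st) = Σ W_h² s_h²/n_h, with W_h = N_h/N and N = 3875:
  stratum A: (350/3875)²·1.06²/23 = 0.000398544
  stratum B: (500/3875)²·1.32²/103 = 0.000281648
  stratum C: (1275/3875)²·1.55²/80 = 0.00325125
  stratum D: (550/3875)²·1.34²/68 = 0.000531964
  stratum E: (1200/3875)²·1.77²/271 = 0.00110865
V̂(x̄_st) = 0.00557206
SE(x̄_st) = √0.00557206 = 0.0746462

SE(x̄_st) ≈ 0.0746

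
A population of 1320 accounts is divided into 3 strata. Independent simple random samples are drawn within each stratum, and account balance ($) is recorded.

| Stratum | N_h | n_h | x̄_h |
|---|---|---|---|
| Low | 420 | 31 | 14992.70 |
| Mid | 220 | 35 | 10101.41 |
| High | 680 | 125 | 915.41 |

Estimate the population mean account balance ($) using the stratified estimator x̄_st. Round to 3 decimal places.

N = Σ N_h = 1320. Stratum weights W_h = N_h/N.
x̄_st = (420·14992.70 + 220·10101.41 + 680·915.41) / 1320 = 6925.54773

x̄_st ≈ 6925.548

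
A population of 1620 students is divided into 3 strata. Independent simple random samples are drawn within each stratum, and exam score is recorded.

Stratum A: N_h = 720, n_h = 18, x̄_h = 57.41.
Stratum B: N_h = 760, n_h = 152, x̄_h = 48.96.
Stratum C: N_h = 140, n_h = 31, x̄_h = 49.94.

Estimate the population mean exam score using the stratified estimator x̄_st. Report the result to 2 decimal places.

N = Σ N_h = 1620. Stratum weights W_h = N_h/N.
x̄_st = (720·57.41 + 760·48.96 + 140·49.94) / 1620 = 52.8002

x̄_st ≈ 52.80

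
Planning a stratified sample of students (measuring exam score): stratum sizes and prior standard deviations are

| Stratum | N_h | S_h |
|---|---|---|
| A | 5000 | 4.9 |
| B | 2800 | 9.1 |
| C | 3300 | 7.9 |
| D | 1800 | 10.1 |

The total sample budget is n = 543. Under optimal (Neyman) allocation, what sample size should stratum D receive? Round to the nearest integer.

105

Neyman allocation: n_h = n · N_h S_h / Σ N_i S_i, with n = 543.
  stratum A: N_h·S_h = 5000·4.9 = 24500.00
  stratum B: N_h·S_h = 2800·9.1 = 25480.00
  stratum C: N_h·S_h = 3300·7.9 = 26070.00
  stratum D: N_h·S_h = 1800·10.1 = 18180.00
Σ N_h S_h = 94230.00
n for stratum D = 543·18180.00/94230.00 = 104.762 → 105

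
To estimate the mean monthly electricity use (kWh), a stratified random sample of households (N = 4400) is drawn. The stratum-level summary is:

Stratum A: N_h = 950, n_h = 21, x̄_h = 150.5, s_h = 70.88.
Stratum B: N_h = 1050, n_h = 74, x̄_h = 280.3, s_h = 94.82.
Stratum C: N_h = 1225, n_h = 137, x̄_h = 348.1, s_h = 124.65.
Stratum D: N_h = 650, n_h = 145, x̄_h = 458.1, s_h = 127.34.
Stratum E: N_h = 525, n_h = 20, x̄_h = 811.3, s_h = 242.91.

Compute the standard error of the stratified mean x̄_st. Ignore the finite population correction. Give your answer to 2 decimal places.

V̂(x̄_st) = Σ W_h² s_h²/n_h, with W_h = N_h/N and N = 4400:
  stratum A: (950/4400)²·70.88²/21 = 11.1524
  stratum B: (1050/4400)²·94.82²/74 = 6.91897
  stratum C: (1225/4400)²·124.65²/137 = 8.79085
  stratum D: (650/4400)²·127.34²/145 = 2.44052
  stratum E: (525/4400)²·242.91²/20 = 42.0024
V̂(x̄_st) = 71.3052
SE(x̄_st) = √71.3052 = 8.44424

SE(x̄_st) ≈ 8.44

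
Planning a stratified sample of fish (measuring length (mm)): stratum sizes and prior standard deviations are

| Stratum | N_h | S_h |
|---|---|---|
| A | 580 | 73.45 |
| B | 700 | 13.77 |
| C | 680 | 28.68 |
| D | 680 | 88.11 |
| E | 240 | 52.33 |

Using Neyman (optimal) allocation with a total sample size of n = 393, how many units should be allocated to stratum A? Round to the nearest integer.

116

Neyman allocation: n_h = n · N_h S_h / Σ N_i S_i, with n = 393.
  stratum A: N_h·S_h = 580·73.45 = 42601.00
  stratum B: N_h·S_h = 700·13.77 = 9639.00
  stratum C: N_h·S_h = 680·28.68 = 19502.40
  stratum D: N_h·S_h = 680·88.11 = 59914.80
  stratum E: N_h·S_h = 240·52.33 = 12559.20
Σ N_h S_h = 144216.40
n for stratum A = 393·42601.00/144216.40 = 116.091 → 116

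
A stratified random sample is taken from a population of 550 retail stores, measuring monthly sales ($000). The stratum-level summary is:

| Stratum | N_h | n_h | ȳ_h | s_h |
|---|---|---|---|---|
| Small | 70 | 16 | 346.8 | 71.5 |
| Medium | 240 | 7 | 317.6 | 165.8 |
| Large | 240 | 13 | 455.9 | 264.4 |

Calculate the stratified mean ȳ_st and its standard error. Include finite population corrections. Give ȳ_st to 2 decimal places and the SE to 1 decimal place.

ȳ_st ≈ 381.67, SE ≈ 41.2

ȳ_st = Σ W_h ȳ_h = (70·346.8 + 240·317.6 + 240·455.9)/550 = 381.66545
V̂(ȳ_st) = Σ W_h² (1 − n_h/N_h) s_h²/n_h, with W_h = N_h/N and N = 550:
  stratum Small: (70/550)²·(1 − 16/70)·71.5²/16 = 3.99262
  stratum Medium: (240/550)²·(1 − 7/240)·165.8²/7 = 725.96
  stratum Large: (240/550)²·(1 − 13/240)·264.4²/13 = 968.481
V̂(ȳ_st) = 1698.43
SE(ȳ_st) = √1698.43 = 41.2121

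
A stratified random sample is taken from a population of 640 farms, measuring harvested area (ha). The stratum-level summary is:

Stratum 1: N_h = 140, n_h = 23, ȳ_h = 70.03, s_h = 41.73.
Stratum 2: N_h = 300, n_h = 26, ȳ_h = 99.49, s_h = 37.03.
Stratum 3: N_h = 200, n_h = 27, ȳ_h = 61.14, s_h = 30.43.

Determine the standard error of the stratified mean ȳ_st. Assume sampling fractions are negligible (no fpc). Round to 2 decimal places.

SE(ȳ_st) ≈ 4.31

V̂(ȳ_st) = Σ W_h² s_h²/n_h, with W_h = N_h/N and N = 640:
  stratum 1: (140/640)²·41.73²/23 = 3.62297
  stratum 2: (300/640)²·37.03²/26 = 11.5882
  stratum 3: (200/640)²·30.43²/27 = 3.34919
V̂(ȳ_st) = 18.5604
SE(ȳ_st) = √18.5604 = 4.30818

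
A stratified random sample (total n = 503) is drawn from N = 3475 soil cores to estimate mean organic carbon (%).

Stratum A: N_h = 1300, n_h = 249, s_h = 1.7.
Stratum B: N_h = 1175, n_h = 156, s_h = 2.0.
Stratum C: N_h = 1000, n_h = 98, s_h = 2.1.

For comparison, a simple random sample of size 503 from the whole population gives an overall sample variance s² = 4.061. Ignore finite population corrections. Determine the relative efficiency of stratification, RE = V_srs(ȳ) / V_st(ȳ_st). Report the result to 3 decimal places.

RE ≈ 0.975

V̂(ȳ_st) = Σ W_h² s_h²/n_h, with W_h = N_h/N and N = 3475:
  stratum A: (1300/3475)²·1.7²/249 = 0.00162433
  stratum B: (1175/3475)²·2.0²/156 = 0.00293158
  stratum C: (1000/3475)²·2.1²/98 = 0.00372652
V_st = 0.00828243
V_srs = s²/n = 4.061/503 = 0.00807356
Relative efficiency = V_srs / V_st = 0.00807356/0.00828243 = 0.9748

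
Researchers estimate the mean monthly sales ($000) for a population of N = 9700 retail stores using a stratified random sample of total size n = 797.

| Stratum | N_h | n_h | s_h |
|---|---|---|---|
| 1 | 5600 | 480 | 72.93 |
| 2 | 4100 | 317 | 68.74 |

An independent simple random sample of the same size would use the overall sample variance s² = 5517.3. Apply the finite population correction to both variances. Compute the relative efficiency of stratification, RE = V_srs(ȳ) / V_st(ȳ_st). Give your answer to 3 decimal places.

RE ≈ 1.089

V̂(ȳ_st) = Σ W_h² (1 − n_h/N_h) s_h²/n_h, with W_h = N_h/N and N = 9700:
  stratum 1: (5600/9700)²·(1 − 480/5600)·72.93²/480 = 3.37665
  stratum 2: (4100/9700)²·(1 − 317/4100)·68.74²/317 = 2.45718
V_st = 5.83382
V_srs = (1 − 797/9700)·5517.3/797 = 6.35379
Relative efficiency = V_srs / V_st = 6.35379/5.83382 = 1.0891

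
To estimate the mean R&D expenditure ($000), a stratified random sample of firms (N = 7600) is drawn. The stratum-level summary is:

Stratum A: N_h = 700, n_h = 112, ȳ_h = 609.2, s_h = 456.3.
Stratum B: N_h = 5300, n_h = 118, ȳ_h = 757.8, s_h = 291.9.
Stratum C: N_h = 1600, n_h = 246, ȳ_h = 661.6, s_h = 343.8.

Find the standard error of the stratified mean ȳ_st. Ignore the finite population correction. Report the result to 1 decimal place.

V̂(ȳ_st) = Σ W_h² s_h²/n_h, with W_h = N_h/N and N = 7600:
  stratum A: (700/7600)²·456.3²/112 = 15.7707
  stratum B: (5300/7600)²·291.9²/118 = 351.165
  stratum C: (1600/7600)²·343.8²/246 = 21.2956
V̂(ȳ_st) = 388.231
SE(ȳ_st) = √388.231 = 19.7036

SE(ȳ_st) ≈ 19.7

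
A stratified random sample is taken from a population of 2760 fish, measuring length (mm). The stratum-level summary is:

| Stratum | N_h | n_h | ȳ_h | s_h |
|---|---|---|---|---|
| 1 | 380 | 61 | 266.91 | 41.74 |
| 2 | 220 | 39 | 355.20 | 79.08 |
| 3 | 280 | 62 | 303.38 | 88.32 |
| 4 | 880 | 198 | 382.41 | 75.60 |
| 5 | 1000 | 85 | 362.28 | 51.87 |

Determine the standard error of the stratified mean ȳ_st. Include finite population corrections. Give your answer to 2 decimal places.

SE(ȳ_st) ≈ 2.89

V̂(ȳ_st) = Σ W_h² (1 − n_h/N_h) s_h²/n_h, with W_h = N_h/N and N = 2760:
  stratum 1: (380/2760)²·(1 − 61/380)·41.74²/61 = 0.454497
  stratum 2: (220/2760)²·(1 − 39/220)·79.08²/39 = 0.838208
  stratum 3: (280/2760)²·(1 − 62/280)·88.32²/62 = 1.00814
  stratum 4: (880/2760)²·(1 − 198/880)·75.60²/198 = 2.27419
  stratum 5: (1000/2760)²·(1 − 85/1000)·51.87²/85 = 3.80204
V̂(ȳ_st) = 8.37708
SE(ȳ_st) = √8.37708 = 2.89432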